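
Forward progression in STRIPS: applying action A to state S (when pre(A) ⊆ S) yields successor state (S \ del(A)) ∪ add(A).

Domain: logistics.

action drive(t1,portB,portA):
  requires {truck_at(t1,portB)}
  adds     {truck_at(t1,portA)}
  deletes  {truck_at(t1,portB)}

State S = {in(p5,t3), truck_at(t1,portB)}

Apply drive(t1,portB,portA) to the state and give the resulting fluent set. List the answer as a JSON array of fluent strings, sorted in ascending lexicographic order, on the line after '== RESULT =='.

Progress:
  pre ⊆ S: {truck_at(t1,portB)} ⊆ S  — applicable
  S \ del = {in(p5,t3)}
  ∪ add   = {in(p5,t3), truck_at(t1,portA)}

== RESULT ==
["in(p5,t3)", "truck_at(t1,portA)"]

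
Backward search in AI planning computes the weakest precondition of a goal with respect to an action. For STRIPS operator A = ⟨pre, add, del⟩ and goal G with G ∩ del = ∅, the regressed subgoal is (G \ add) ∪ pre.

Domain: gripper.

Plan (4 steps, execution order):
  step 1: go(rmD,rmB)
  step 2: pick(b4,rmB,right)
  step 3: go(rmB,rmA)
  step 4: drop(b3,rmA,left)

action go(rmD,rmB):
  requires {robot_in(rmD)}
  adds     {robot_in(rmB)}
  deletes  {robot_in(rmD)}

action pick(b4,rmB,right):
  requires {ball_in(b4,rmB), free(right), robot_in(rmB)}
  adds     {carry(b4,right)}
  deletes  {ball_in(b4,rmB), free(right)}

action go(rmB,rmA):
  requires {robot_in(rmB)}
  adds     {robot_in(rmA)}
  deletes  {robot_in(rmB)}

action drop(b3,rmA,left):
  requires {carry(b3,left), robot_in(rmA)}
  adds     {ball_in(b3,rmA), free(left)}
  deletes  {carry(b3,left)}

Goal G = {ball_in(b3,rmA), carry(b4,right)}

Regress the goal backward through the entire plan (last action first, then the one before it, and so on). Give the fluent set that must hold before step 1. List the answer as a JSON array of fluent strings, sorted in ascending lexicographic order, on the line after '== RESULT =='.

Work backward from the goal:
  through step 4 (drop(b3,rmA,left)): drop {ball_in(b3,rmA)}, keep {carry(b4,right)}, require {carry(b3,left), robot_in(rmA)}
    → {carry(b3,left), carry(b4,right), robot_in(rmA)}
  through step 3 (go(rmB,rmA)): drop {robot_in(rmA)}, keep {carry(b3,left), carry(b4,right)}, require {robot_in(rmB)}
    → {carry(b3,left), carry(b4,right), robot_in(rmB)}
  through step 2 (pick(b4,rmB,right)): drop {carry(b4,right)}, keep {carry(b3,left), robot_in(rmB)}, require {ball_in(b4,rmB), free(right), robot_in(rmB)}
    → {ball_in(b4,rmB), carry(b3,left), free(right), robot_in(rmB)}
  through step 1 (go(rmD,rmB)): drop {robot_in(rmB)}, keep {ball_in(b4,rmB), carry(b3,left), free(right)}, require {robot_in(rmD)}
    → {ball_in(b4,rmB), carry(b3,left), free(right), robot_in(rmD)}

== RESULT ==
["ball_in(b4,rmB)", "carry(b3,left)", "free(right)", "robot_in(rmD)"]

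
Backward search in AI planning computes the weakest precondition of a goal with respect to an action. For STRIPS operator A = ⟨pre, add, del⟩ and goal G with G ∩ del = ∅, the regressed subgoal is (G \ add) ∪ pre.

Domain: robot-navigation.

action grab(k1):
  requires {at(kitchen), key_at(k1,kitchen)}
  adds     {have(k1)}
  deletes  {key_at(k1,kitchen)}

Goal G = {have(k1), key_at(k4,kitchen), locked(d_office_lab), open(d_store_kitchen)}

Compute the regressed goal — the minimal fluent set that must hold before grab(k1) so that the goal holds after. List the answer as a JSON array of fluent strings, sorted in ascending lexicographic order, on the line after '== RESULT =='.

Regress:
  G ∩ del = {}  (empty — regression defined)
  G \ add = {have(k1), key_at(k4,kitchen), locked(d_office_lab), open(d_store_kitchen)} \ {have(k1)} = {key_at(k4,kitchen), locked(d_office_lab), open(d_store_kitchen)}
  ∪ pre   = {key_at(k4,kitchen), locked(d_office_lab), open(d_store_kitchen)} ∪ {at(kitchen), key_at(k1,kitchen)}
          = {at(kitchen), key_at(k1,kitchen), key_at(k4,kitchen), locked(d_office_lab), open(d_store_kitchen)}

== RESULT ==
["at(kitchen)", "key_at(k1,kitchen)", "key_at(k4,kitchen)", "locked(d_office_lab)", "open(d_store_kitchen)"]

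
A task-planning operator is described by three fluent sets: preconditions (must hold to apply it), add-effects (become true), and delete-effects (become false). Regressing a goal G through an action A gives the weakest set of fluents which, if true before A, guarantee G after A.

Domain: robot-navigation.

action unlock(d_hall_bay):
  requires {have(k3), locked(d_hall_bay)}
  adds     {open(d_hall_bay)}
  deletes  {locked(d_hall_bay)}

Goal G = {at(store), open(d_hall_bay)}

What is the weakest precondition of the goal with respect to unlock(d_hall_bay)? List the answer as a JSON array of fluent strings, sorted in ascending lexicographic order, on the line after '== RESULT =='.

Regress:
  G ∩ del = {}  (empty — regression defined)
  G \ add = {at(store), open(d_hall_bay)} \ {open(d_hall_bay)} = {at(store)}
  ∪ pre   = {at(store)} ∪ {have(k3), locked(d_hall_bay)}
          = {at(store), have(k3), locked(d_hall_bay)}

== RESULT ==
["at(store)", "have(k3)", "locked(d_hall_bay)"]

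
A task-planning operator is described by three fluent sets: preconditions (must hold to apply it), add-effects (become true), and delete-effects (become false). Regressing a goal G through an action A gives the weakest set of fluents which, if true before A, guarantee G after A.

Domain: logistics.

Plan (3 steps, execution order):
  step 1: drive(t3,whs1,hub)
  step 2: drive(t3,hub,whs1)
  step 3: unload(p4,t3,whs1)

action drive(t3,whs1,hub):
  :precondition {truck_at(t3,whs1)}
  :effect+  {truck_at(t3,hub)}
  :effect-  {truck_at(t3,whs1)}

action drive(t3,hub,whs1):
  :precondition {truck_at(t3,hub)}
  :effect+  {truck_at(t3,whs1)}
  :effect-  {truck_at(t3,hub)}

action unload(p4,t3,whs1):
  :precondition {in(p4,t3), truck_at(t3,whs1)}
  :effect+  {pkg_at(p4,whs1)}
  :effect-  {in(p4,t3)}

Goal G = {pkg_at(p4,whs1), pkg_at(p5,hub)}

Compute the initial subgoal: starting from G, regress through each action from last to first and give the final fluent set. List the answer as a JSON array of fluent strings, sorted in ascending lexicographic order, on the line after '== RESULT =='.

Regress step by step:
  through step 3 (unload(p4,t3,whs1)): drop {pkg_at(p4,whs1)}, keep {pkg_at(p5,hub)}, require {in(p4,t3), truck_at(t3,whs1)}
    → {in(p4,t3), pkg_at(p5,hub), truck_at(t3,whs1)}
  through step 2 (drive(t3,hub,whs1)): drop {truck_at(t3,whs1)}, keep {in(p4,t3), pkg_at(p5,hub)}, require {truck_at(t3,hub)}
    → {in(p4,t3), pkg_at(p5,hub), truck_at(t3,hub)}
  through step 1 (drive(t3,whs1,hub)): drop {truck_at(t3,hub)}, keep {in(p4,t3), pkg_at(p5,hub)}, require {truck_at(t3,whs1)}
    → {in(p4,t3), pkg_at(p5,hub), truck_at(t3,whs1)}

== RESULT ==
["in(p4,t3)", "pkg_at(p5,hub)", "truck_at(t3,whs1)"]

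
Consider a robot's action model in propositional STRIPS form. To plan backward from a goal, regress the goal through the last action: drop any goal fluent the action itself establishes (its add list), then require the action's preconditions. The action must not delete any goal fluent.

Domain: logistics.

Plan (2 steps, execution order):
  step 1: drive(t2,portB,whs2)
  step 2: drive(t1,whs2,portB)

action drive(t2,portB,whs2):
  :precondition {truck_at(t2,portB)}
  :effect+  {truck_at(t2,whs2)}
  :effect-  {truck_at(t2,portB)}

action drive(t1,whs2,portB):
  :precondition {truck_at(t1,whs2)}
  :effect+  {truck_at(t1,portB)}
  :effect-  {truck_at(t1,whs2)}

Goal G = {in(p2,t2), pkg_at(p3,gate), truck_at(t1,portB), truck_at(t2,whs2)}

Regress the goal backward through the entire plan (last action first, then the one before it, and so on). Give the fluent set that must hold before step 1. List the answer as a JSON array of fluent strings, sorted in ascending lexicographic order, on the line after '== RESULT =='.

Work backward from the goal:
  through step 2 (drive(t1,whs2,portB)): drop {truck_at(t1,portB)}, keep {in(p2,t2), pkg_at(p3,gate), truck_at(t2,whs2)}, require {truck_at(t1,whs2)}
    → {in(p2,t2), pkg_at(p3,gate), truck_at(t1,whs2), truck_at(t2,whs2)}
  through step 1 (drive(t2,portB,whs2)): drop {truck_at(t2,whs2)}, keep {in(p2,t2), pkg_at(p3,gate), truck_at(t1,whs2)}, require {truck_at(t2,portB)}
    → {in(p2,t2), pkg_at(p3,gate), truck_at(t1,whs2), truck_at(t2,portB)}

== RESULT ==
["in(p2,t2)", "pkg_at(p3,gate)", "truck_at(t1,whs2)", "truck_at(t2,portB)"]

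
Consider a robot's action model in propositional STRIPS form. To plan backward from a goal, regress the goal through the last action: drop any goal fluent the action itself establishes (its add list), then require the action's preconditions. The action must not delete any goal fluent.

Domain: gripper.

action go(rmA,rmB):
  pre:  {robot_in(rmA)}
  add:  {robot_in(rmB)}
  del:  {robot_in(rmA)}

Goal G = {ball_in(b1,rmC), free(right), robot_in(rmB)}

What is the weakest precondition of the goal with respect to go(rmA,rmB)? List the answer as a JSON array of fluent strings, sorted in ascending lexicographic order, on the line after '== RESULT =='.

Regress:
  G ∩ del = {}  (empty — regression defined)
  G \ add = {ball_in(b1,rmC), free(right), robot_in(rmB)} \ {robot_in(rmB)} = {ball_in(b1,rmC), free(right)}
  ∪ pre   = {ball_in(b1,rmC), free(right)} ∪ {robot_in(rmA)}
          = {ball_in(b1,rmC), free(right), robot_in(rmA)}

== RESULT ==
["ball_in(b1,rmC)", "free(right)", "robot_in(rmA)"]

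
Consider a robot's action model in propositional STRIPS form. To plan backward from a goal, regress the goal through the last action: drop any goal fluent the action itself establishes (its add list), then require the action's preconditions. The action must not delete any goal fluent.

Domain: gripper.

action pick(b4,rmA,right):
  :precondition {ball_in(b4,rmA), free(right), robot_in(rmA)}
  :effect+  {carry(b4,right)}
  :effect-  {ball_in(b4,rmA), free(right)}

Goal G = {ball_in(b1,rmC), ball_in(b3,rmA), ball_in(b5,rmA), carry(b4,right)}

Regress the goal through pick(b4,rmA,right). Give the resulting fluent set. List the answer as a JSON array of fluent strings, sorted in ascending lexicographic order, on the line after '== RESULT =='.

Regress:
  G ∩ del = {}  (empty — regression defined)
  G \ add = {ball_in(b1,rmC), ball_in(b3,rmA), ball_in(b5,rmA), carry(b4,right)} \ {carry(b4,right)} = {ball_in(b1,rmC), ball_in(b3,rmA), ball_in(b5,rmA)}
  ∪ pre   = {ball_in(b1,rmC), ball_in(b3,rmA), ball_in(b5,rmA)} ∪ {ball_in(b4,rmA), free(right), robot_in(rmA)}
          = {ball_in(b1,rmC), ball_in(b3,rmA), ball_in(b4,rmA), ball_in(b5,rmA), free(right), robot_in(rmA)}

== RESULT ==
["ball_in(b1,rmC)", "ball_in(b3,rmA)", "ball_in(b4,rmA)", "ball_in(b5,rmA)", "free(right)", "robot_in(rmA)"]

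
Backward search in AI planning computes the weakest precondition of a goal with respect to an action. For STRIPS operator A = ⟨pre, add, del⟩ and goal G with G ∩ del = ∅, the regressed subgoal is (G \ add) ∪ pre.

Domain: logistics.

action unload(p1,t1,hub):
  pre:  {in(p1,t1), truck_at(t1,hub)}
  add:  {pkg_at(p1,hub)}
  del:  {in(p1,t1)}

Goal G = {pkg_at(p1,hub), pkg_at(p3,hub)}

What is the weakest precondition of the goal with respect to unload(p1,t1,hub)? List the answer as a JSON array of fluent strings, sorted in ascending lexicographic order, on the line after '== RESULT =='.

Compute (G \ add) ∪ pre:
  G ∩ del = {}  (empty — regression defined)
  G \ add = {pkg_at(p1,hub), pkg_at(p3,hub)} \ {pkg_at(p1,hub)} = {pkg_at(p3,hub)}
  ∪ pre   = {pkg_at(p3,hub)} ∪ {in(p1,t1), truck_at(t1,hub)}
          = {in(p1,t1), pkg_at(p3,hub), truck_at(t1,hub)}

== RESULT ==
["in(p1,t1)", "pkg_at(p3,hub)", "truck_at(t1,hub)"]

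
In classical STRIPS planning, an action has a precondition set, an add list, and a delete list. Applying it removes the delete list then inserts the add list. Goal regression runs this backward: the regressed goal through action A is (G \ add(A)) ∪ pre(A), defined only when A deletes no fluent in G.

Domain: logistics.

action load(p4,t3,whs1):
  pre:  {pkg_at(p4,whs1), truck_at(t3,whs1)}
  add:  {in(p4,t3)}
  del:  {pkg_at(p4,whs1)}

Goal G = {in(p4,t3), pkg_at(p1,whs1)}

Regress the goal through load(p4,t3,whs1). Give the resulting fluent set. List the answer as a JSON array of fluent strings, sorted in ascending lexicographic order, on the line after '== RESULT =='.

Regress:
  G ∩ del = {}  (empty — regression defined)
  G \ add = {in(p4,t3), pkg_at(p1,whs1)} \ {in(p4,t3)} = {pkg_at(p1,whs1)}
  ∪ pre   = {pkg_at(p1,whs1)} ∪ {pkg_at(p4,whs1), truck_at(t3,whs1)}
          = {pkg_at(p1,whs1), pkg_at(p4,whs1), truck_at(t3,whs1)}

== RESULT ==
["pkg_at(p1,whs1)", "pkg_at(p4,whs1)", "truck_at(t3,whs1)"]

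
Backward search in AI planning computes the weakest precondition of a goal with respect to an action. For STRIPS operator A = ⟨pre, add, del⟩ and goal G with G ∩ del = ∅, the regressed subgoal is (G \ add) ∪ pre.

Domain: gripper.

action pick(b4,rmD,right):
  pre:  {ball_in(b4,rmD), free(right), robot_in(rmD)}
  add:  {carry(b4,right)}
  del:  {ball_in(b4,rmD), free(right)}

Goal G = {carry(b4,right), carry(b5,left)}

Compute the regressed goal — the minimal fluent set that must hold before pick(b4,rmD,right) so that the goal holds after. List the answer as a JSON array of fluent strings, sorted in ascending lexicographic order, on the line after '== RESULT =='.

Regress:
  G ∩ del = {}  (empty — regression defined)
  G \ add = {carry(b4,right), carry(b5,left)} \ {carry(b4,right)} = {carry(b5,left)}
  ∪ pre   = {carry(b5,left)} ∪ {ball_in(b4,rmD), free(right), robot_in(rmD)}
          = {ball_in(b4,rmD), carry(b5,left), free(right), robot_in(rmD)}

== RESULT ==
["ball_in(b4,rmD)", "carry(b5,left)", "free(right)", "robot_in(rmD)"]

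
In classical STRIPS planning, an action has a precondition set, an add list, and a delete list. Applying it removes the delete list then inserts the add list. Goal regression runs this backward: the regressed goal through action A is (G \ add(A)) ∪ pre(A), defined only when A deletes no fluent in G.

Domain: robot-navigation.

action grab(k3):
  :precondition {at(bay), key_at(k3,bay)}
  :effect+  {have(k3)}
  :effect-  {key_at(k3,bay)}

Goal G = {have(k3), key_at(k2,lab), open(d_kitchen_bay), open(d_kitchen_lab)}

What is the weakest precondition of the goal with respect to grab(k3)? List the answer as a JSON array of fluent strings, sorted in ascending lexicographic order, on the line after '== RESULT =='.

Compute (G \ add) ∪ pre:
  G ∩ del = {}  (empty — regression defined)
  G \ add = {have(k3), key_at(k2,lab), open(d_kitchen_bay), open(d_kitchen_lab)} \ {have(k3)} = {key_at(k2,lab), open(d_kitchen_bay), open(d_kitchen_lab)}
  ∪ pre   = {key_at(k2,lab), open(d_kitchen_bay), open(d_kitchen_lab)} ∪ {at(bay), key_at(k3,bay)}
          = {at(bay), key_at(k2,lab), key_at(k3,bay), open(d_kitchen_bay), open(d_kitchen_lab)}

== RESULT ==
["at(bay)", "key_at(k2,lab)", "key_at(k3,bay)", "open(d_kitchen_bay)", "open(d_kitchen_lab)"]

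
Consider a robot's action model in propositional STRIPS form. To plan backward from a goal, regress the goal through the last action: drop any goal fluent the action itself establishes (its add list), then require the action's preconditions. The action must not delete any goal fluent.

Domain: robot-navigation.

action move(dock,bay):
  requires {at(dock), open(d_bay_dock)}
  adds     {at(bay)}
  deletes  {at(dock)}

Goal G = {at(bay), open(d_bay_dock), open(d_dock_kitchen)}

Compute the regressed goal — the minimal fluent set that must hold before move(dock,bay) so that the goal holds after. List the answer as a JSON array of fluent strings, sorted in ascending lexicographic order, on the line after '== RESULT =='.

Compute (G \ add) ∪ pre:
  G ∩ del = {}  (empty — regression defined)
  G \ add = {at(bay), open(d_bay_dock), open(d_dock_kitchen)} \ {at(bay)} = {open(d_bay_dock), open(d_dock_kitchen)}
  ∪ pre   = {open(d_bay_dock), open(d_dock_kitchen)} ∪ {at(dock), open(d_bay_dock)}
          = {at(dock), open(d_bay_dock), open(d_dock_kitchen)}

== RESULT ==
["at(dock)", "open(d_bay_dock)", "open(d_dock_kitchen)"]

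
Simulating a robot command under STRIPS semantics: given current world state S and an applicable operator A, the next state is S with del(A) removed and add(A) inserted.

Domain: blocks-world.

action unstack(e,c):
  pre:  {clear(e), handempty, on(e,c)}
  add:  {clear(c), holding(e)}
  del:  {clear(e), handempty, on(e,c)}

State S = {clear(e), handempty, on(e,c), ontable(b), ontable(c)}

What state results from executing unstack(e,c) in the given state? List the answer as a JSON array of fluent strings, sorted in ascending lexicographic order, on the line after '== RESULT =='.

Progress:
  pre ⊆ S: {clear(e), handempty, on(e,c)} ⊆ S  — applicable
  S \ del = {ontable(b), ontable(c)}
  ∪ add   = {clear(c), holding(e), ontable(b), ontable(c)}

== RESULT ==
["clear(c)", "holding(e)", "ontable(b)", "ontable(c)"]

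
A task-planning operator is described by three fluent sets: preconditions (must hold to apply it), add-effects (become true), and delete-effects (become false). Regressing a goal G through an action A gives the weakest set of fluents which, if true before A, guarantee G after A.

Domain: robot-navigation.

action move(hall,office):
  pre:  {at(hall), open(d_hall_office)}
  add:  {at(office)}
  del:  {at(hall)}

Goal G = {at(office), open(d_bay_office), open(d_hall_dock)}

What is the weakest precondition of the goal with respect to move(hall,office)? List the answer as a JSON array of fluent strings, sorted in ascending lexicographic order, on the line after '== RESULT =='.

Regress:
  G ∩ del = {}  (empty — regression defined)
  G \ add = {at(office), open(d_bay_office), open(d_hall_dock)} \ {at(office)} = {open(d_bay_office), open(d_hall_dock)}
  ∪ pre   = {open(d_bay_office), open(d_hall_dock)} ∪ {at(hall), open(d_hall_office)}
          = {at(hall), open(d_bay_office), open(d_hall_dock), open(d_hall_office)}

== RESULT ==
["at(hall)", "open(d_bay_office)", "open(d_hall_dock)", "open(d_hall_office)"]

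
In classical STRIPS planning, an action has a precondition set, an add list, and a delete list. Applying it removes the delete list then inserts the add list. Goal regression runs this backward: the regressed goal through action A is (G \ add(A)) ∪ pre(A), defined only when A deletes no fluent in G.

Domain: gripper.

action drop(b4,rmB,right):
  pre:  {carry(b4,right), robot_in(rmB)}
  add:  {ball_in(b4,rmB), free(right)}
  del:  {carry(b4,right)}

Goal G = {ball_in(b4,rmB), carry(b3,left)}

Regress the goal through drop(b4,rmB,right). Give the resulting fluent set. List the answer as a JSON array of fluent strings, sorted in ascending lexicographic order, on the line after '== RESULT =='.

Regress:
  G ∩ del = {}  (empty — regression defined)
  G \ add = {ball_in(b4,rmB), carry(b3,left)} \ {ball_in(b4,rmB), free(right)} = {carry(b3,left)}
  ∪ pre   = {carry(b3,left)} ∪ {carry(b4,right), robot_in(rmB)}
          = {carry(b3,left), carry(b4,right), robot_in(rmB)}

== RESULT ==
["carry(b3,left)", "carry(b4,right)", "robot_in(rmB)"]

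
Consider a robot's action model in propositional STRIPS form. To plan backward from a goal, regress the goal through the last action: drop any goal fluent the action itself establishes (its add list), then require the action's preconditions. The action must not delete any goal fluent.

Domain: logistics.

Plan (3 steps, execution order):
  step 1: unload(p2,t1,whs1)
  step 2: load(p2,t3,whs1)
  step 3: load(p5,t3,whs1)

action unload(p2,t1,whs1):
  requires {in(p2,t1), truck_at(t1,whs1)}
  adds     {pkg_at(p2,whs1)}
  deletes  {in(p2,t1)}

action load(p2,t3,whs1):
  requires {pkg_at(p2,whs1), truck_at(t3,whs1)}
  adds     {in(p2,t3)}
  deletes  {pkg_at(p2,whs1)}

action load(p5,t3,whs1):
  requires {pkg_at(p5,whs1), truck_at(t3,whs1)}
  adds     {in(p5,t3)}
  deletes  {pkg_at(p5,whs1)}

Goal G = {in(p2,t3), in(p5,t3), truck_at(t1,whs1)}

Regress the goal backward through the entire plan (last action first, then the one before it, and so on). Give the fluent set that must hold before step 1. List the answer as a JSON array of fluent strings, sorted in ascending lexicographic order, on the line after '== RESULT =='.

Work backward from the goal:
  through step 3 (load(p5,t3,whs1)): drop {in(p5,t3)}, keep {in(p2,t3), truck_at(t1,whs1)}, require {pkg_at(p5,whs1), truck_at(t3,whs1)}
    → {in(p2,t3), pkg_at(p5,whs1), truck_at(t1,whs1), truck_at(t3,whs1)}
  through step 2 (load(p2,t3,whs1)): drop {in(p2,t3)}, keep {pkg_at(p5,whs1), truck_at(t1,whs1), truck_at(t3,whs1)}, require {pkg_at(p2,whs1), truck_at(t3,whs1)}
    → {pkg_at(p2,whs1), pkg_at(p5,whs1), truck_at(t1,whs1), truck_at(t3,whs1)}
  through step 1 (unload(p2,t1,whs1)): drop {pkg_at(p2,whs1)}, keep {pkg_at(p5,whs1), truck_at(t1,whs1), truck_at(t3,whs1)}, require {in(p2,t1), truck_at(t1,whs1)}
    → {in(p2,t1), pkg_at(p5,whs1), truck_at(t1,whs1), truck_at(t3,whs1)}

== RESULT ==
["in(p2,t1)", "pkg_at(p5,whs1)", "truck_at(t1,whs1)", "truck_at(t3,whs1)"]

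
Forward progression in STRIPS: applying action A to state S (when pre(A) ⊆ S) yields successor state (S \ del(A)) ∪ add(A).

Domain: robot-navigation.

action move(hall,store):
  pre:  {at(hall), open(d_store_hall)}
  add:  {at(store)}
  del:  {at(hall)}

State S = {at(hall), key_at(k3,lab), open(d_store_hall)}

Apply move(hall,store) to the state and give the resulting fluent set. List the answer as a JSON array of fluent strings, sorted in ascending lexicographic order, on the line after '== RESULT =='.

Compute (S \ del) ∪ add:
  pre ⊆ S: {at(hall), open(d_store_hall)} ⊆ S  — applicable
  S \ del = {key_at(k3,lab), open(d_store_hall)}
  ∪ add   = {at(store), key_at(k3,lab), open(d_store_hall)}

== RESULT ==
["at(store)", "key_at(k3,lab)", "open(d_store_hall)"]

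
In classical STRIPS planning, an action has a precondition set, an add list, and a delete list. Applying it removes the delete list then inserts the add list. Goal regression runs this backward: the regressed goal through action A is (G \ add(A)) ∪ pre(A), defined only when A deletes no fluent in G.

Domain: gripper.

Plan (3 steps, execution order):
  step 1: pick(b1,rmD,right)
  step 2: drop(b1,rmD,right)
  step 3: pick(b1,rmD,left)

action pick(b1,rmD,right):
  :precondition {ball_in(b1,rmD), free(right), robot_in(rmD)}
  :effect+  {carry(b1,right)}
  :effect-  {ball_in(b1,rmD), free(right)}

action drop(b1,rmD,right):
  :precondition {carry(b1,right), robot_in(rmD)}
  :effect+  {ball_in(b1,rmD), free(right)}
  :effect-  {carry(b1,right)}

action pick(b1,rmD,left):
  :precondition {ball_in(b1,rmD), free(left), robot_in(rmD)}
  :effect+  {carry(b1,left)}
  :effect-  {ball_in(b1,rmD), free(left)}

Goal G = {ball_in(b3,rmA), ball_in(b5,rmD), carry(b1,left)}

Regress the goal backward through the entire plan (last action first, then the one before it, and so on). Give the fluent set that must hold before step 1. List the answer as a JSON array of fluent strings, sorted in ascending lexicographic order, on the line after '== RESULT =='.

Regress step by step:
  through step 3 (pick(b1,rmD,left)): drop {carry(b1,left)}, keep {ball_in(b3,rmA), ball_in(b5,rmD)}, require {ball_in(b1,rmD), free(left), robot_in(rmD)}
    → {ball_in(b1,rmD), ball_in(b3,rmA), ball_in(b5,rmD), free(left), robot_in(rmD)}
  through step 2 (drop(b1,rmD,right)): drop {ball_in(b1,rmD)}, keep {ball_in(b3,rmA), ball_in(b5,rmD), free(left), robot_in(rmD)}, require {carry(b1,right), robot_in(rmD)}
    → {ball_in(b3,rmA), ball_in(b5,rmD), carry(b1,right), free(left), robot_in(rmD)}
  through step 1 (pick(b1,rmD,right)): drop {carry(b1,right)}, keep {ball_in(b3,rmA), ball_in(b5,rmD), free(left), robot_in(rmD)}, require {ball_in(b1,rmD), free(right), robot_in(rmD)}
    → {ball_in(b1,rmD), ball_in(b3,rmA), ball_in(b5,rmD), free(left), free(right), robot_in(rmD)}

== RESULT ==
["ball_in(b1,rmD)", "ball_in(b3,rmA)", "ball_in(b5,rmD)", "free(left)", "free(right)", "robot_in(rmD)"]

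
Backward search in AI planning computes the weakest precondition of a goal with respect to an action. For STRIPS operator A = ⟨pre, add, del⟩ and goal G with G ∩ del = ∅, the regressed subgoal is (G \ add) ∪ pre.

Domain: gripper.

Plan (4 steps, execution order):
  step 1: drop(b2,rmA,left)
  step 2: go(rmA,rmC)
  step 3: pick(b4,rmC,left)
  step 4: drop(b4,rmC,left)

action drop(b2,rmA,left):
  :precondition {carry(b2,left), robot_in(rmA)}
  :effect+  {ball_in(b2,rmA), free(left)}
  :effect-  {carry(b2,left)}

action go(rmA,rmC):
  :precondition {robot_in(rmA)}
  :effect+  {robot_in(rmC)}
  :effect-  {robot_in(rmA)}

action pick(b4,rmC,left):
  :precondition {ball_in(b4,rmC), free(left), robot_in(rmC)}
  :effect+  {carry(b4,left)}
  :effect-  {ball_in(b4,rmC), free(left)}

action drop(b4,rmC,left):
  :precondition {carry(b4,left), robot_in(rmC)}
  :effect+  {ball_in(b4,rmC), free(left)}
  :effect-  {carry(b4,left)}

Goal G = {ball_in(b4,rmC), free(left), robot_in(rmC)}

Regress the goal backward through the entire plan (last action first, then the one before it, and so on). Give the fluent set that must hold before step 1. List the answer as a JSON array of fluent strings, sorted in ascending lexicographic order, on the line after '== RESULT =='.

Work backward from the goal:
  through step 4 (drop(b4,rmC,left)): drop {ball_in(b4,rmC), free(left)}, keep {robot_in(rmC)}, require {carry(b4,left), robot_in(rmC)}
    → {carry(b4,left), robot_in(rmC)}
  through step 3 (pick(b4,rmC,left)): drop {carry(b4,left)}, keep {robot_in(rmC)}, require {ball_in(b4,rmC), free(left), robot_in(rmC)}
    → {ball_in(b4,rmC), free(left), robot_in(rmC)}
  through step 2 (go(rmA,rmC)): drop {robot_in(rmC)}, keep {ball_in(b4,rmC), free(left)}, require {robot_in(rmA)}
    → {ball_in(b4,rmC), free(left), robot_in(rmA)}
  through step 1 (drop(b2,rmA,left)): drop {free(left)}, keep {ball_in(b4,rmC), robot_in(rmA)}, require {carry(b2,left), robot_in(rmA)}
    → {ball_in(b4,rmC), carry(b2,left), robot_in(rmA)}

== RESULT ==
["ball_in(b4,rmC)", "carry(b2,left)", "robot_in(rmA)"]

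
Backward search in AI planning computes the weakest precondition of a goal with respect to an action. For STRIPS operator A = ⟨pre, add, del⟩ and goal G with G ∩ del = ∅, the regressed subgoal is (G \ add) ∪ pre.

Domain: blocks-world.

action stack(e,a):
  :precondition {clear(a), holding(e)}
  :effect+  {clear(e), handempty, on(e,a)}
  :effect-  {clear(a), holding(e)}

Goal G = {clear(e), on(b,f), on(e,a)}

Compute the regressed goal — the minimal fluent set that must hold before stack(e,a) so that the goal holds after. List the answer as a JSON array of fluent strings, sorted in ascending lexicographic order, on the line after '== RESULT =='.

Compute (G \ add) ∪ pre:
  G ∩ del = {}  (empty — regression defined)
  G \ add = {clear(e), on(b,f), on(e,a)} \ {clear(e), handempty, on(e,a)} = {on(b,f)}
  ∪ pre   = {on(b,f)} ∪ {clear(a), holding(e)}
          = {clear(a), holding(e), on(b,f)}

== RESULT ==
["clear(a)", "holding(e)", "on(b,f)"]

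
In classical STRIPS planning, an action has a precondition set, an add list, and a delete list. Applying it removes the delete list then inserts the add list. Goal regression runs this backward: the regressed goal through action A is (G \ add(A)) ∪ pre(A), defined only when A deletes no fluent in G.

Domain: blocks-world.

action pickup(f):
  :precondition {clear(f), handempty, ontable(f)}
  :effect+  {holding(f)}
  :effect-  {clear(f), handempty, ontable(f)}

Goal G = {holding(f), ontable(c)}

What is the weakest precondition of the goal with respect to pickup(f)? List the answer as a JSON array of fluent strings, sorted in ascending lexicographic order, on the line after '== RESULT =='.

Compute (G \ add) ∪ pre:
  G ∩ del = {}  (empty — regression defined)
  G \ add = {holding(f), ontable(c)} \ {holding(f)} = {ontable(c)}
  ∪ pre   = {ontable(c)} ∪ {clear(f), handempty, ontable(f)}
          = {clear(f), handempty, ontable(c), ontable(f)}

== RESULT ==
["clear(f)", "handempty", "ontable(c)", "ontable(f)"]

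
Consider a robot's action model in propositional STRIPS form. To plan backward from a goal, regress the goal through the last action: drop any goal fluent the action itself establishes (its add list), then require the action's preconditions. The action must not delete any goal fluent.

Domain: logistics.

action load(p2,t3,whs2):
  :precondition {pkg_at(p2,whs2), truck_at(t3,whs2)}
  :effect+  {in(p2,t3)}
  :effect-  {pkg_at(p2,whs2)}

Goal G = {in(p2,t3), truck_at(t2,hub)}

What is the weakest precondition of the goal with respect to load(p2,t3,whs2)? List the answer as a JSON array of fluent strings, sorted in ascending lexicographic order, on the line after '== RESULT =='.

Regress:
  G ∩ del = {}  (empty — regression defined)
  G \ add = {in(p2,t3), truck_at(t2,hub)} \ {in(p2,t3)} = {truck_at(t2,hub)}
  ∪ pre   = {truck_at(t2,hub)} ∪ {pkg_at(p2,whs2), truck_at(t3,whs2)}
          = {pkg_at(p2,whs2), truck_at(t2,hub), truck_at(t3,whs2)}

== RESULT ==
["pkg_at(p2,whs2)", "truck_at(t2,hub)", "truck_at(t3,whs2)"]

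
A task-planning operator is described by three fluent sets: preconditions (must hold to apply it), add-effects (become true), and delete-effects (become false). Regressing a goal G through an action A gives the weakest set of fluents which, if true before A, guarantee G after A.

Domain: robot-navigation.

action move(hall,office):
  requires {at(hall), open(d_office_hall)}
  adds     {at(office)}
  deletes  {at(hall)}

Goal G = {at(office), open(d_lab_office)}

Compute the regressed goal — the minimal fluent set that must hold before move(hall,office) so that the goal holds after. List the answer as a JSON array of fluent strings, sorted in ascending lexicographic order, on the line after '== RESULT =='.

Compute (G \ add) ∪ pre:
  G ∩ del = {}  (empty — regression defined)
  G \ add = {at(office), open(d_lab_office)} \ {at(office)} = {open(d_lab_office)}
  ∪ pre   = {open(d_lab_office)} ∪ {at(hall), open(d_office_hall)}
          = {at(hall), open(d_lab_office), open(d_office_hall)}

== RESULT ==
["at(hall)", "open(d_lab_office)", "open(d_office_hall)"]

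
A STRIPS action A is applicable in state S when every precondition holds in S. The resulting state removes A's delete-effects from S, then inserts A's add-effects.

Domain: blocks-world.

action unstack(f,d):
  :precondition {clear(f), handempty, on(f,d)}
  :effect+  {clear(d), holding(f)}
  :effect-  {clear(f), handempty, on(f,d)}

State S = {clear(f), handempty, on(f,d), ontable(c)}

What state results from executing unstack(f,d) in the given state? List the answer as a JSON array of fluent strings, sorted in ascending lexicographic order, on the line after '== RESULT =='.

Progress:
  pre ⊆ S: {clear(f), handempty, on(f,d)} ⊆ S  — applicable
  S \ del = {ontable(c)}
  ∪ add   = {clear(d), holding(f), ontable(c)}

== RESULT ==
["clear(d)", "holding(f)", "ontable(c)"]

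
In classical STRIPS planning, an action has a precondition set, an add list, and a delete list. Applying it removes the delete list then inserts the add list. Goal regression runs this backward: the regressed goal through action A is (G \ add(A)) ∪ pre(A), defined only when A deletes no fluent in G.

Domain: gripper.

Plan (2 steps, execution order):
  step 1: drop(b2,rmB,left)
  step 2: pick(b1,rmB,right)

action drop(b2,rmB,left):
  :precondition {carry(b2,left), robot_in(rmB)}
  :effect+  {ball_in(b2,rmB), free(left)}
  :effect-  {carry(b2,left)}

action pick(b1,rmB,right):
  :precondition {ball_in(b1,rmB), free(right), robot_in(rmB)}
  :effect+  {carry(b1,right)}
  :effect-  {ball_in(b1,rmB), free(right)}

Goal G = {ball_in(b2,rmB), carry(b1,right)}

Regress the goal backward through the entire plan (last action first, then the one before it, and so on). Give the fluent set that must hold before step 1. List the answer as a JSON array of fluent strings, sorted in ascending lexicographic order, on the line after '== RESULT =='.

Regress step by step:
  through step 2 (pick(b1,rmB,right)): drop {carry(b1,right)}, keep {ball_in(b2,rmB)}, require {ball_in(b1,rmB), free(right), robot_in(rmB)}
    → {ball_in(b1,rmB), ball_in(b2,rmB), free(right), robot_in(rmB)}
  through step 1 (drop(b2,rmB,left)): drop {ball_in(b2,rmB)}, keep {ball_in(b1,rmB), free(right), robot_in(rmB)}, require {carry(b2,left), robot_in(rmB)}
    → {ball_in(b1,rmB), carry(b2,left), free(right), robot_in(rmB)}

== RESULT ==
["ball_in(b1,rmB)", "carry(b2,left)", "free(right)", "robot_in(rmB)"]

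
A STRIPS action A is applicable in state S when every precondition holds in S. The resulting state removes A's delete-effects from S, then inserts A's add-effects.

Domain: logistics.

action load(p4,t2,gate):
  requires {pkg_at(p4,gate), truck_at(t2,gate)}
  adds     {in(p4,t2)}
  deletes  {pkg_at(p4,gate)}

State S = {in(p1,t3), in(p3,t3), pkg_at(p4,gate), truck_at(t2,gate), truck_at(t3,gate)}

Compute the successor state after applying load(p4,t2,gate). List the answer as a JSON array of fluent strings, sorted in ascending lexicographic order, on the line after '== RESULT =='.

Progress:
  pre ⊆ S: {pkg_at(p4,gate), truck_at(t2,gate)} ⊆ S  — applicable
  S \ del = {in(p1,t3), in(p3,t3), truck_at(t2,gate), truck_at(t3,gate)}
  ∪ add   = {in(p1,t3), in(p3,t3), in(p4,t2), truck_at(t2,gate), truck_at(t3,gate)}

== RESULT ==
["in(p1,t3)", "in(p3,t3)", "in(p4,t2)", "truck_at(t2,gate)", "truck_at(t3,gate)"]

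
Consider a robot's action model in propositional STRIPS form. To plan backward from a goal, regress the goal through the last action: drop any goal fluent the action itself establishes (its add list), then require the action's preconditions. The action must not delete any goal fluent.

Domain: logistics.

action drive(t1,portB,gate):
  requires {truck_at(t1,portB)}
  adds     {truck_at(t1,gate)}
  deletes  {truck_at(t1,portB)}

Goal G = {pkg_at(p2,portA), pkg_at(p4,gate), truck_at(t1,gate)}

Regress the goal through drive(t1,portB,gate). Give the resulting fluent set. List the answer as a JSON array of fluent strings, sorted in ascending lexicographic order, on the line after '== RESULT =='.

Compute (G \ add) ∪ pre:
  G ∩ del = {}  (empty — regression defined)
  G \ add = {pkg_at(p2,portA), pkg_at(p4,gate), truck_at(t1,gate)} \ {truck_at(t1,gate)} = {pkg_at(p2,portA), pkg_at(p4,gate)}
  ∪ pre   = {pkg_at(p2,portA), pkg_at(p4,gate)} ∪ {truck_at(t1,portB)}
          = {pkg_at(p2,portA), pkg_at(p4,gate), truck_at(t1,portB)}

== RESULT ==
["pkg_at(p2,portA)", "pkg_at(p4,gate)", "truck_at(t1,portB)"]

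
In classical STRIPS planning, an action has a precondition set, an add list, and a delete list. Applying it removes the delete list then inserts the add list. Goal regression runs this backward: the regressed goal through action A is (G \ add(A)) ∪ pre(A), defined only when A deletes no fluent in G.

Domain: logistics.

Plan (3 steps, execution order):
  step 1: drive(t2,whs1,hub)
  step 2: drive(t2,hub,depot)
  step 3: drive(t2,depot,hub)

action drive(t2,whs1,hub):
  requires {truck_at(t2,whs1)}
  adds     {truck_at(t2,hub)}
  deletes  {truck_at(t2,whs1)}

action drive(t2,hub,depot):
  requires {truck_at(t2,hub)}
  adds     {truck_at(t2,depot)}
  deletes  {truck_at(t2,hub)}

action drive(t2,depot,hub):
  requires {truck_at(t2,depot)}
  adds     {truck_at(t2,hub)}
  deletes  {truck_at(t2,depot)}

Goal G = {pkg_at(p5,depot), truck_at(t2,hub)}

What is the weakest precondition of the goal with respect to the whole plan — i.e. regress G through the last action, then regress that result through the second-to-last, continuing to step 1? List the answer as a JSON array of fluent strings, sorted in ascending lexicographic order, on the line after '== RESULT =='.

Regress step by step:
  through step 3 (drive(t2,depot,hub)): drop {truck_at(t2,hub)}, keep {pkg_at(p5,depot)}, require {truck_at(t2,depot)}
    → {pkg_at(p5,depot), truck_at(t2,depot)}
  through step 2 (drive(t2,hub,depot)): drop {truck_at(t2,depot)}, keep {pkg_at(p5,depot)}, require {truck_at(t2,hub)}
    → {pkg_at(p5,depot), truck_at(t2,hub)}
  through step 1 (drive(t2,whs1,hub)): drop {truck_at(t2,hub)}, keep {pkg_at(p5,depot)}, require {truck_at(t2,whs1)}
    → {pkg_at(p5,depot), truck_at(t2,whs1)}

== RESULT ==
["pkg_at(p5,depot)", "truck_at(t2,whs1)"]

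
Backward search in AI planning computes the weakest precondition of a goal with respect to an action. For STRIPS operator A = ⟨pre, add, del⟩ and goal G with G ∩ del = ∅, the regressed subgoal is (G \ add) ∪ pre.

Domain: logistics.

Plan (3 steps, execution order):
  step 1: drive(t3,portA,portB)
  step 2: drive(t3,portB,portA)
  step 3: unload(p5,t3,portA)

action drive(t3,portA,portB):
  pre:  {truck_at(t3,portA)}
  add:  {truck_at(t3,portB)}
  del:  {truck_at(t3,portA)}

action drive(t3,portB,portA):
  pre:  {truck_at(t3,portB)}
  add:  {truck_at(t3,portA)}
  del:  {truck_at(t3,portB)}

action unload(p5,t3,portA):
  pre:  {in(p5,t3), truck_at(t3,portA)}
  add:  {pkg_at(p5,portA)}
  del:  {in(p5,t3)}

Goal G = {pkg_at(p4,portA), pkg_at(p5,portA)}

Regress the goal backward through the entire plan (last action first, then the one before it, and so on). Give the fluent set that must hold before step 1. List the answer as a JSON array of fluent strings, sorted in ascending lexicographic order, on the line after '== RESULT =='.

Regress step by step:
  through step 3 (unload(p5,t3,portA)): drop {pkg_at(p5,portA)}, keep {pkg_at(p4,portA)}, require {in(p5,t3), truck_at(t3,portA)}
    → {in(p5,t3), pkg_at(p4,portA), truck_at(t3,portA)}
  through step 2 (drive(t3,portB,portA)): drop {truck_at(t3,portA)}, keep {in(p5,t3), pkg_at(p4,portA)}, require {truck_at(t3,portB)}
    → {in(p5,t3), pkg_at(p4,portA), truck_at(t3,portB)}
  through step 1 (drive(t3,portA,portB)): drop {truck_at(t3,portB)}, keep {in(p5,t3), pkg_at(p4,portA)}, require {truck_at(t3,portA)}
    → {in(p5,t3), pkg_at(p4,portA), truck_at(t3,portA)}

== RESULT ==
["in(p5,t3)", "pkg_at(p4,portA)", "truck_at(t3,portA)"]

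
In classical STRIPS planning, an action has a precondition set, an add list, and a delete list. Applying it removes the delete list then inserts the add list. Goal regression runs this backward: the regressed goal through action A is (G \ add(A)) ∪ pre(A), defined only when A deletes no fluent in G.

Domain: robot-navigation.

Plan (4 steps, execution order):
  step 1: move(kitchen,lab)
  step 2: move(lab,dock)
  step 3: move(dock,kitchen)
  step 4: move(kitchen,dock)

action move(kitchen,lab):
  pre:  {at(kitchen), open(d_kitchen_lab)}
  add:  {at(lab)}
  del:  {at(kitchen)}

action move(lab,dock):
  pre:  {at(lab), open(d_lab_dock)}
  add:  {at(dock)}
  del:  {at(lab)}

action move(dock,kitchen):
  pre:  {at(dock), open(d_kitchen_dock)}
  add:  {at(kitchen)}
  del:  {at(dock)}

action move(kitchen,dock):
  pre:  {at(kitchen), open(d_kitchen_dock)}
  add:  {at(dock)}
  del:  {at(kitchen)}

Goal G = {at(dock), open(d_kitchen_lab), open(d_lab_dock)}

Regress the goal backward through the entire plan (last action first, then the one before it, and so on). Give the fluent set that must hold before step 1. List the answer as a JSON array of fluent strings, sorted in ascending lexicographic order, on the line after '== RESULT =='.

Work backward from the goal:
  through step 4 (move(kitchen,dock)): drop {at(dock)}, keep {open(d_kitchen_lab), open(d_lab_dock)}, require {at(kitchen), open(d_kitchen_dock)}
    → {at(kitchen), open(d_kitchen_dock), open(d_kitchen_lab), open(d_lab_dock)}
  through step 3 (move(dock,kitchen)): drop {at(kitchen)}, keep {open(d_kitchen_dock), open(d_kitchen_lab), open(d_lab_dock)}, require {at(dock), open(d_kitchen_dock)}
    → {at(dock), open(d_kitchen_dock), open(d_kitchen_lab), open(d_lab_dock)}
  through step 2 (move(lab,dock)): drop {at(dock)}, keep {open(d_kitchen_dock), open(d_kitchen_lab), open(d_lab_dock)}, require {at(lab), open(d_lab_dock)}
    → {at(lab), open(d_kitchen_dock), open(d_kitchen_lab), open(d_lab_dock)}
  through step 1 (move(kitchen,lab)): drop {at(lab)}, keep {open(d_kitchen_dock), open(d_kitchen_lab), open(d_lab_dock)}, require {at(kitchen), open(d_kitchen_lab)}
    → {at(kitchen), open(d_kitchen_dock), open(d_kitchen_lab), open(d_lab_dock)}

== RESULT ==
["at(kitchen)", "open(d_kitchen_dock)", "open(d_kitchen_lab)", "open(d_lab_dock)"]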